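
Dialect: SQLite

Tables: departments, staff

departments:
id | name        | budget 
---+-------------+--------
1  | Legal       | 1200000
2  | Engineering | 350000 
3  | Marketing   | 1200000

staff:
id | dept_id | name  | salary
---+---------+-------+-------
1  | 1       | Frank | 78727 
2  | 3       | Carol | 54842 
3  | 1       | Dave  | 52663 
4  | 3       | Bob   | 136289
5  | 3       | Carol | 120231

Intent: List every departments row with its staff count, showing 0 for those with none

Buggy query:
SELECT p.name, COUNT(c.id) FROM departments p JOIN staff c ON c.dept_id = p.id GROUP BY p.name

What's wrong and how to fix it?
Bug: INNER JOIN drops departments rows that have no matching staff rows

Fix: Use LEFT JOIN so parents without children still appear (COUNT(c.id) gives 0)

Corrected query:
SELECT p.name, COUNT(c.id) FROM departments p LEFT JOIN staff c ON c.dept_id = p.id GROUP BY p.name

Result:
name        | COUNT(c.id)
------------+------------
Engineering | 0          
Legal       | 2          
Marketing   | 3          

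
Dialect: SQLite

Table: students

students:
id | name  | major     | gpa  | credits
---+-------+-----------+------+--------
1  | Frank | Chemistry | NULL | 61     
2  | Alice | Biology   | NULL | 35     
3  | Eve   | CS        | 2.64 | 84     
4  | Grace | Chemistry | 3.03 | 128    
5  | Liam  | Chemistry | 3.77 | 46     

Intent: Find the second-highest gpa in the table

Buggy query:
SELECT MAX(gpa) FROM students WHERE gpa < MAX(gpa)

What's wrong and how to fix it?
Bug: MAX(gpa) on the right of the comparison is an aggregate-in-WHERE error

Fix: Put the inner MAX in a scalar subquery

Corrected query:
SELECT MAX(gpa) FROM students WHERE gpa < (SELECT MAX(gpa) FROM students)

Result:
MAX(gpa)
--------
3.03    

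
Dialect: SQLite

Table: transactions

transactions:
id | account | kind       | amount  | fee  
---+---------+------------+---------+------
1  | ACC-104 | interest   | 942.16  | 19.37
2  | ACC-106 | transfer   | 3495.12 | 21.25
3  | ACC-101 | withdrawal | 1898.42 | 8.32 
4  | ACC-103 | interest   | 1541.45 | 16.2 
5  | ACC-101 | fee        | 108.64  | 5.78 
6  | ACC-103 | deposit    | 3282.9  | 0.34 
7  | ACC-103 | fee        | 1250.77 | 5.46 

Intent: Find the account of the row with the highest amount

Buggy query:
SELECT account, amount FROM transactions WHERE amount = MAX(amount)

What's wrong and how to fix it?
Bug: WHERE is evaluated per row; an aggregate over the whole table isn't defined there

Fix: Wrap MAX in a scalar subquery so WHERE compares against a single value

Corrected query:
SELECT account, amount FROM transactions WHERE amount = (SELECT MAX(amount) FROM transactions)

Result:
account | amount 
--------+--------
ACC-106 | 3495.12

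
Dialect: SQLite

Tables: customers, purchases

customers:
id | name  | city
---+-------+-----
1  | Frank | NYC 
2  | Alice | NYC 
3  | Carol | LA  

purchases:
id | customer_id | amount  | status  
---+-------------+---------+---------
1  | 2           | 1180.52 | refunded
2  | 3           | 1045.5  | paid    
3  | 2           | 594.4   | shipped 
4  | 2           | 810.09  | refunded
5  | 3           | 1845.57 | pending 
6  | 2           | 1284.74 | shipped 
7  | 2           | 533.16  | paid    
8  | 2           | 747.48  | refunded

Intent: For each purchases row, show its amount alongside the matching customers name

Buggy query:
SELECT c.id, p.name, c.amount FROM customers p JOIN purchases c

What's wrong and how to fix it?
Bug: Missing join condition: each purchases row is matched to all customers rows instead of just its own

Fix: Add ON c.customer_id = p.id to the JOIN

Corrected query:
SELECT c.id, p.name, c.amount FROM customers p JOIN purchases c ON c.customer_id = p.id

Result:
id | name  | amount 
---+-------+--------
1  | Alice | 1180.52
2  | Carol | 1045.5 
3  | Alice | 594.4  
4  | Alice | 810.09 
5  | Carol | 1845.57
6  | Alice | 1284.74
7  | Alice | 533.16 
8  | Alice | 747.48 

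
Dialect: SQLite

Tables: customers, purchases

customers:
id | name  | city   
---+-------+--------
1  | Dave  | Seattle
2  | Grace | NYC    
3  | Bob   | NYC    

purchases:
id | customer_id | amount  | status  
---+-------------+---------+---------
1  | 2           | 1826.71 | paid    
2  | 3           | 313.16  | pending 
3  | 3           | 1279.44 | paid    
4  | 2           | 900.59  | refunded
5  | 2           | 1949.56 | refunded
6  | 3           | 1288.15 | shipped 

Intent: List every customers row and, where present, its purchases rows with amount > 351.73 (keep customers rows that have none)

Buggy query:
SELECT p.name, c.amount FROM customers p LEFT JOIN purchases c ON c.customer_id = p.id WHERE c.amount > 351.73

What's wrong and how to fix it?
Bug: Filtering c.amount in WHERE discards the NULL rows produced by LEFT JOIN, turning it into an inner join

Fix: Move the right-table condition into the ON clause so unmatched parents are kept

Corrected query:
SELECT p.name, c.amount FROM customers p LEFT JOIN purchases c ON c.customer_id = p.id AND c.amount > 351.73

Result:
name  | amount 
------+--------
Dave  | NULL   
Grace | 900.59 
Grace | 1826.71
Grace | 1949.56
Bob   | 1279.44
Bob   | 1288.15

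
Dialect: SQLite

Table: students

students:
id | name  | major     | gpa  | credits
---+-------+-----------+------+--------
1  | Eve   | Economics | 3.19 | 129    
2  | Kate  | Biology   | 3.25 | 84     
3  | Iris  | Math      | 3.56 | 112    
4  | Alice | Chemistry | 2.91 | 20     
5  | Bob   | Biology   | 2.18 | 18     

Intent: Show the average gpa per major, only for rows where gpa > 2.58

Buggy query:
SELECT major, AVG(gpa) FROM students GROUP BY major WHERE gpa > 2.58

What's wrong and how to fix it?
Bug: WHERE cannot follow GROUP BY

Fix: Place WHERE between FROM and GROUP BY

Corrected query:
SELECT major, AVG(gpa) FROM students WHERE gpa > 2.58 GROUP BY major

Result:
major     | AVG(gpa)
----------+---------
Biology   | 3.25    
Chemistry | 2.91    
Economics | 3.19    
Math      | 3.56    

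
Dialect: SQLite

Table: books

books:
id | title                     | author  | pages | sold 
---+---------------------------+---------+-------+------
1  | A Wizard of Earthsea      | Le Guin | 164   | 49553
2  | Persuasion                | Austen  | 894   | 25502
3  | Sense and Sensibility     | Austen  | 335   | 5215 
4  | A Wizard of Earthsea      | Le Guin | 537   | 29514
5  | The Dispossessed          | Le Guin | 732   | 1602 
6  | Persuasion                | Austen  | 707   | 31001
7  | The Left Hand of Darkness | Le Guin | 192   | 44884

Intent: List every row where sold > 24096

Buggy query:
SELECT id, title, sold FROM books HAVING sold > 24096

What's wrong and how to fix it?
Bug: This is a non-aggregate query (no GROUP BY, no aggregates), so in SQLite the HAVING clause is invalid here; a row-level condition belongs in WHERE

Fix: Use WHERE for row-level filtering

Corrected query:
SELECT id, title, sold FROM books WHERE sold > 24096

Result:
id | title                     | sold 
---+---------------------------+------
1  | A Wizard of Earthsea      | 49553
2  | Persuasion                | 25502
4  | A Wizard of Earthsea      | 29514
6  | Persuasion                | 31001
7  | The Left Hand of Darkness | 44884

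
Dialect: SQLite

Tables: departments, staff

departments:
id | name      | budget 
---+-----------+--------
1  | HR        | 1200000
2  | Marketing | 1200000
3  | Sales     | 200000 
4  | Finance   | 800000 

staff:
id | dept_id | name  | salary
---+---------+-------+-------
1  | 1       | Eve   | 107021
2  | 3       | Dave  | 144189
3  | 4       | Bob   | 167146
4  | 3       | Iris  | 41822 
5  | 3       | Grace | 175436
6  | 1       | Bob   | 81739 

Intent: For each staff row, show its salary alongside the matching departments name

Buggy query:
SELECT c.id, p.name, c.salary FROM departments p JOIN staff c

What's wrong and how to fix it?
Bug: Missing join condition: each staff row is matched to all departments rows instead of just its own

Fix: Specify the join condition linking the foreign key to the parent id

Corrected query:
SELECT c.id, p.name, c.salary FROM departments p JOIN staff c ON c.dept_id = p.id

Result:
id | name    | salary
---+---------+-------
1  | HR      | 107021
2  | Sales   | 144189
3  | Finance | 167146
4  | Sales   | 41822 
5  | Sales   | 175436
6  | HR      | 81739 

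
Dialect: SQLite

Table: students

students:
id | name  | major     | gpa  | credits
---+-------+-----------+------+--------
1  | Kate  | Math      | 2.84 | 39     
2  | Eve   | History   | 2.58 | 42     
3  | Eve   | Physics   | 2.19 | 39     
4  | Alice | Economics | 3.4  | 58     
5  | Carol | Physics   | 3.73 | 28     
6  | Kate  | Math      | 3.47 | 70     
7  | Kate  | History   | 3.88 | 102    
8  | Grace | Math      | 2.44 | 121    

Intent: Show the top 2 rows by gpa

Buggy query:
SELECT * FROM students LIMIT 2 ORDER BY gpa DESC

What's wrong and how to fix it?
Bug: ORDER BY cannot follow LIMIT; LIMIT is the final clause

Fix: Swap the clauses: ORDER BY first, then LIMIT

Corrected query:
SELECT * FROM students ORDER BY gpa DESC LIMIT 2

Result:
id | name  | major   | gpa  | credits
---+-------+---------+------+--------
7  | Kate  | History | 3.88 | 102    
5  | Carol | Physics | 3.73 | 28     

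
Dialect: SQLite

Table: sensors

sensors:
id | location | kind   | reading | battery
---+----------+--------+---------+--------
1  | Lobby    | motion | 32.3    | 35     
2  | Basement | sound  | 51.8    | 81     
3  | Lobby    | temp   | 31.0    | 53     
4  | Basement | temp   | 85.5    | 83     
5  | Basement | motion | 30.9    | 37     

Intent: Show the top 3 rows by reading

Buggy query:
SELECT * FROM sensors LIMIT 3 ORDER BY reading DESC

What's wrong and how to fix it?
Bug: LIMIT must come after ORDER BY

Fix: Sort with ORDER BY, then apply LIMIT

Corrected query:
SELECT * FROM sensors ORDER BY reading DESC LIMIT 3

Result:
id | location | kind   | reading | battery
---+----------+--------+---------+--------
4  | Basement | temp   | 85.5    | 83     
2  | Basement | sound  | 51.8    | 81     
1  | Lobby    | motion | 32.3    | 35     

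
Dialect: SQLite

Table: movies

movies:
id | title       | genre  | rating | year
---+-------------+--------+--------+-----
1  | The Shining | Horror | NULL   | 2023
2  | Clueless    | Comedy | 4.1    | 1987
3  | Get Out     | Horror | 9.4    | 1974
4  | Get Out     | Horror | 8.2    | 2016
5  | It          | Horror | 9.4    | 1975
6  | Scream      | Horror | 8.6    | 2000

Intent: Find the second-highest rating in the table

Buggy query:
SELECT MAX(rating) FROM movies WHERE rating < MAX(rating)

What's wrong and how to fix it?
Bug: The inner MAX is an aggregate inside WHERE, which is not allowed

Fix: Put the inner MAX in a scalar subquery

Corrected query:
SELECT MAX(rating) FROM movies WHERE rating < (SELECT MAX(rating) FROM movies)

Result:
MAX(rating)
-----------
8.6        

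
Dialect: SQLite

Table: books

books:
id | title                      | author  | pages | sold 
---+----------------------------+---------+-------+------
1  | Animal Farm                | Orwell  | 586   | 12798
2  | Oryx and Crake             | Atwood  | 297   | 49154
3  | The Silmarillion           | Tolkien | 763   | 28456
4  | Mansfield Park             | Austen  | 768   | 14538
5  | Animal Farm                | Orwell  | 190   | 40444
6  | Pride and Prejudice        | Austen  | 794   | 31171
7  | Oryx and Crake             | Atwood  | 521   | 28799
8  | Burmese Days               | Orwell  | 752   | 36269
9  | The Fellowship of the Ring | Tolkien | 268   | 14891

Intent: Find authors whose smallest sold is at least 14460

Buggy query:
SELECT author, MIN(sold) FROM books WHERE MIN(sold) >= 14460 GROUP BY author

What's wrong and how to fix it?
Bug: MIN() in WHERE is a misuse of aggregate

Fix: Replace WHERE with HAVING after the GROUP BY

Corrected query:
SELECT author, MIN(sold) FROM books GROUP BY author HAVING MIN(sold) >= 14460

Result:
author  | MIN(sold)
--------+----------
Atwood  | 28799    
Austen  | 14538    
Tolkien | 14891    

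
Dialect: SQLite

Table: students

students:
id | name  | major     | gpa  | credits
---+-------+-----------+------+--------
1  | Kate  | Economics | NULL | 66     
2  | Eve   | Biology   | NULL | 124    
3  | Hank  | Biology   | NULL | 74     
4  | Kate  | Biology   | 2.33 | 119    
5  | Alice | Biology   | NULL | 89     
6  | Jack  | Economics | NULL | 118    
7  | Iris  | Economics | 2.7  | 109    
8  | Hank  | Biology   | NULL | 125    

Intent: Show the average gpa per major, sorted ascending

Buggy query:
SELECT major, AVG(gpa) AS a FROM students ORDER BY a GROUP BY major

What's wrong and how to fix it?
Bug: ORDER BY appears before GROUP BY; SQL clause order requires GROUP BY first

Fix: Move ORDER BY to the end, after GROUP BY

Corrected query:
SELECT major, AVG(gpa) AS a FROM students GROUP BY major ORDER BY a

Result:
major     | a   
----------+-----
Biology   | 2.33
Economics | 2.7 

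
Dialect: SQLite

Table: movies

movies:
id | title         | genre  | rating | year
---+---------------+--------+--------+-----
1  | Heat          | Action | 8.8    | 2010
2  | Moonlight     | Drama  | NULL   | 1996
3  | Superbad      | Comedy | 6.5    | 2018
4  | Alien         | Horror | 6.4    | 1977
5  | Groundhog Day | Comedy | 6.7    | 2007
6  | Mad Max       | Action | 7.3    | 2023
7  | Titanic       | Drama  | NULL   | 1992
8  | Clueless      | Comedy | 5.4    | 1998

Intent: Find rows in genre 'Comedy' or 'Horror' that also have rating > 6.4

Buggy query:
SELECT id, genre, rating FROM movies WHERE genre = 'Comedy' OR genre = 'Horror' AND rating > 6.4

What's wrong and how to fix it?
Bug: AND binds tighter than OR, so this parses as genre = 'Comedy' OR (genre = 'Horror' AND rating > 6.4)

Fix: Group the OR with parentheses (or use IN), then AND the threshold

Corrected query:
SELECT id, genre, rating FROM movies WHERE (genre = 'Comedy' OR genre = 'Horror') AND rating > 6.4

Result:
id | genre  | rating
---+--------+-------
3  | Comedy | 6.5   
5  | Comedy | 6.7   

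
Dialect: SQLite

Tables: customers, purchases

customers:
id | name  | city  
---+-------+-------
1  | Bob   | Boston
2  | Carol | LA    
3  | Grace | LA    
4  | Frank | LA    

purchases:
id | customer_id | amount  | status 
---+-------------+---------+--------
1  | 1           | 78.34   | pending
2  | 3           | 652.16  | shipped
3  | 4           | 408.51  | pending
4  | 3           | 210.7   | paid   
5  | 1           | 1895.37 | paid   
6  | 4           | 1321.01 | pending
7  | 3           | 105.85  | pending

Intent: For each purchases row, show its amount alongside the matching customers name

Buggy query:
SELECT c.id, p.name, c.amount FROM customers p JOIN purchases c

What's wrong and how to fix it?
Bug: Missing join condition: each purchases row is matched to all customers rows instead of just its own

Fix: Specify the join condition linking the foreign key to the parent id

Corrected query:
SELECT c.id, p.name, c.amount FROM customers p JOIN purchases c ON c.customer_id = p.id

Result:
id | name  | amount 
---+-------+--------
1  | Bob   | 78.34  
2  | Grace | 652.16 
3  | Frank | 408.51 
4  | Grace | 210.7  
5  | Bob   | 1895.37
6  | Frank | 1321.01
7  | Grace | 105.85 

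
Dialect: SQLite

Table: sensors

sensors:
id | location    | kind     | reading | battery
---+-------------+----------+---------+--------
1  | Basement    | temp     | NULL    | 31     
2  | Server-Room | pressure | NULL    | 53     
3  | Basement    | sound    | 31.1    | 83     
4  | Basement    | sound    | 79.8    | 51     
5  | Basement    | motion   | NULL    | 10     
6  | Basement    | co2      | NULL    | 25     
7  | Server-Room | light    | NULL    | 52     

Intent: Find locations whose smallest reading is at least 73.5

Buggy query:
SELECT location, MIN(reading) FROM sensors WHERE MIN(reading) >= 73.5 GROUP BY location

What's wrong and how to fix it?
Bug: Aggregates like MIN are computed per group after WHERE runs

Fix: Use HAVING for the per-group MIN condition

Corrected query:
SELECT location, MIN(reading) FROM sensors GROUP BY location HAVING MIN(reading) >= 73.5

Result:
(no rows)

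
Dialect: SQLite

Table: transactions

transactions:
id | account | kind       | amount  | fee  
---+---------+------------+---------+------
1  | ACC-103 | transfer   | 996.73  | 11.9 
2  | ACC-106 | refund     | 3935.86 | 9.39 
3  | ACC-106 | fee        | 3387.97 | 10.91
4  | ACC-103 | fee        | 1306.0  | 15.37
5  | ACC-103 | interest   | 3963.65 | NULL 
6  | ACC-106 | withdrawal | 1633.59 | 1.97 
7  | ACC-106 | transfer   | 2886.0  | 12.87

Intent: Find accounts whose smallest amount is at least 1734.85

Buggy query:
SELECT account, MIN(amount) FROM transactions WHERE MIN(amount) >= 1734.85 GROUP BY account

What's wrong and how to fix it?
Bug: Aggregates like MIN are computed per group after WHERE runs

Fix: Replace WHERE with HAVING after the GROUP BY

Corrected query:
SELECT account, MIN(amount) FROM transactions GROUP BY account HAVING MIN(amount) >= 1734.85

Result:
(no rows)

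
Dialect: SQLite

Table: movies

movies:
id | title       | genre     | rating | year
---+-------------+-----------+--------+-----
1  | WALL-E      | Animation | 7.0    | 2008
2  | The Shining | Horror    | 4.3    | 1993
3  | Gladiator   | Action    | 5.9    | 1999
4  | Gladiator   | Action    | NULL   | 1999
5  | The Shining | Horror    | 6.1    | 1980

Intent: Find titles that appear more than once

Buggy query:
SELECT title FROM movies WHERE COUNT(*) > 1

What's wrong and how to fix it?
Bug: WHERE can't reference COUNT(*); aggregates are computed after WHERE

Fix: Group first, then use HAVING for the count condition

Corrected query:
SELECT title FROM movies GROUP BY title HAVING COUNT(*) > 1

Result:
title      
-----------
Gladiator  
The Shining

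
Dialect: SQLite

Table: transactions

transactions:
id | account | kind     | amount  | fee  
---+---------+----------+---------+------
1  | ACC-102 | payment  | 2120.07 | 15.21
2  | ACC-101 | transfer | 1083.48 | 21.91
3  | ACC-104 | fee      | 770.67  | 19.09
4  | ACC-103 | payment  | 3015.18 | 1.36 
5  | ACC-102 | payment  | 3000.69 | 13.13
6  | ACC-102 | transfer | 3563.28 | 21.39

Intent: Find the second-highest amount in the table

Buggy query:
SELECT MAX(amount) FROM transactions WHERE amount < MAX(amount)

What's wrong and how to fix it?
Bug: The inner MAX is an aggregate inside WHERE, which is not allowed

Fix: Compute the overall MAX in a subquery, then take MAX of rows below it

Corrected query:
SELECT MAX(amount) FROM transactions WHERE amount < (SELECT MAX(amount) FROM transactions)

Result:
MAX(amount)
-----------
3015.18    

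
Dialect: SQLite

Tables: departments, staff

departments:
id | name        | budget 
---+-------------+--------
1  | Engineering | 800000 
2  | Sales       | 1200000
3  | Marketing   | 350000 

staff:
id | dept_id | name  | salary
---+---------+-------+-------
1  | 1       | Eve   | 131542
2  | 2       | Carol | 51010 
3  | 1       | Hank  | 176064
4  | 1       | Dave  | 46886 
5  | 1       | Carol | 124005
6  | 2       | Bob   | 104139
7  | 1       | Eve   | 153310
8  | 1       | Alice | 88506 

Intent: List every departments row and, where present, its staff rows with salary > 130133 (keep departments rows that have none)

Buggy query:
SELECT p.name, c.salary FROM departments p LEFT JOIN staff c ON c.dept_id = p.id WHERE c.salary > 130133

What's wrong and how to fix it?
Bug: A WHERE condition on the right-hand table after LEFT JOIN drops unmatched parents

Fix: Put 'c.salary > 130133' in the JOIN's ON clause instead of WHERE

Corrected query:
SELECT p.name, c.salary FROM departments p LEFT JOIN staff c ON c.dept_id = p.id AND c.salary > 130133

Result:
name        | salary
------------+-------
Engineering | 131542
Engineering | 153310
Engineering | 176064
Sales       | NULL  
Marketing   | NULL  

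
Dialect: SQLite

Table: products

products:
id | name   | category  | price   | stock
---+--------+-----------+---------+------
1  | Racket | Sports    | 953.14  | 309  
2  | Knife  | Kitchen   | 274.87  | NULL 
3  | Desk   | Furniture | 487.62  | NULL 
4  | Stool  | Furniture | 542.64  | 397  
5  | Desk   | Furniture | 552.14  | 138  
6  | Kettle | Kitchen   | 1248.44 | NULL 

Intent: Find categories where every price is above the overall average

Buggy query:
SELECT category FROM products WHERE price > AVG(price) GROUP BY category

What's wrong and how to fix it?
Bug: WHERE evaluates per row before aggregation, so AVG() is unavailable

Fix: Compute the overall average in a scalar subquery and compare each group's MIN against it in HAVING

Corrected query:
SELECT category FROM products GROUP BY category HAVING MIN(price) > (SELECT AVG(price) FROM products)

Result:
category
--------
Sports  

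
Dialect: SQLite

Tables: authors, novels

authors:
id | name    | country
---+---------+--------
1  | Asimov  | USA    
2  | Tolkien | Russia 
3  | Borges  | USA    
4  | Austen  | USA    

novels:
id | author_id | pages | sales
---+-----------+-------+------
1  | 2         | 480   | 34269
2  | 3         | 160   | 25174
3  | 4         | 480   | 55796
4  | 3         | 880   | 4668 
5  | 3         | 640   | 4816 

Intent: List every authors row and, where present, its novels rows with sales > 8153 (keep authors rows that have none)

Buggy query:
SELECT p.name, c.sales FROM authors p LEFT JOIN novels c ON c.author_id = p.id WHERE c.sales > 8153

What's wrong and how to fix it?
Bug: Filtering c.sales in WHERE discards the NULL rows produced by LEFT JOIN, turning it into an inner join

Fix: Move the right-table condition into the ON clause so unmatched parents are kept

Corrected query:
SELECT p.name, c.sales FROM authors p LEFT JOIN novels c ON c.author_id = p.id AND c.sales > 8153

Result:
name    | sales
--------+------
Asimov  | NULL 
Tolkien | 34269
Borges  | 25174
Austen  | 55796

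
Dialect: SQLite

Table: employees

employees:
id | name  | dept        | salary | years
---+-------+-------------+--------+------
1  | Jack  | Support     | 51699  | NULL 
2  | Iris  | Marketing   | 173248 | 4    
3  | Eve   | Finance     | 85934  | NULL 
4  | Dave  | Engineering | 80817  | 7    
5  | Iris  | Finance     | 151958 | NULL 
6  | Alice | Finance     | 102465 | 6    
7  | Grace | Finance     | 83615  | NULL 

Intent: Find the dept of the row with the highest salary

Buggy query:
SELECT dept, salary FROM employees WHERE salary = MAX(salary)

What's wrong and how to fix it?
Bug: WHERE is evaluated per row; an aggregate over the whole table isn't defined there

Fix: Use a subquery: WHERE salary = (SELECT MAX(salary) FROM employees)

Corrected query:
SELECT dept, salary FROM employees WHERE salary = (SELECT MAX(salary) FROM employees)

Result:
dept      | salary
----------+-------
Marketing | 173248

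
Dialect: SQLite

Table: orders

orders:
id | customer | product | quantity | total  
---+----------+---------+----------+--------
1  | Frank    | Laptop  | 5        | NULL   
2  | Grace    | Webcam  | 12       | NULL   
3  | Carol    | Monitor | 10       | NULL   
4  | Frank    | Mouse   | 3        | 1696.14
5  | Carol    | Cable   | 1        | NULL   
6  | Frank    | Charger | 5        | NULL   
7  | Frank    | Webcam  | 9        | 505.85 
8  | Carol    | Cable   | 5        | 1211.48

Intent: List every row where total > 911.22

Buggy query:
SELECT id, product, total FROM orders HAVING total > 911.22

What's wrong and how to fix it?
Bug: This is a non-aggregate query (no GROUP BY, no aggregates), so in SQLite the HAVING clause is invalid here; a row-level condition belongs in WHERE

Fix: Use WHERE for row-level filtering

Corrected query:
SELECT id, product, total FROM orders WHERE total > 911.22

Result:
id | product | total  
---+---------+--------
4  | Mouse   | 1696.14
8  | Cable   | 1211.48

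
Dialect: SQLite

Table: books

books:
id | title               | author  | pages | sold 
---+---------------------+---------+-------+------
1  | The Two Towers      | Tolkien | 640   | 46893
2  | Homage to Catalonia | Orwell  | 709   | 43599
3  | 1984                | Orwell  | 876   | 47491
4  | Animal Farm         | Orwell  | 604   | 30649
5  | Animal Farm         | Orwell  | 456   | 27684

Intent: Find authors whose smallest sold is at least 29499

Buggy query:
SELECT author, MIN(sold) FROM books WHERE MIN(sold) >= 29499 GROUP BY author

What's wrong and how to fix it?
Bug: MIN() in WHERE is a misuse of aggregate

Fix: Use HAVING for the per-group MIN condition

Corrected query:
SELECT author, MIN(sold) FROM books GROUP BY author HAVING MIN(sold) >= 29499

Result:
author  | MIN(sold)
--------+----------
Tolkien | 46893    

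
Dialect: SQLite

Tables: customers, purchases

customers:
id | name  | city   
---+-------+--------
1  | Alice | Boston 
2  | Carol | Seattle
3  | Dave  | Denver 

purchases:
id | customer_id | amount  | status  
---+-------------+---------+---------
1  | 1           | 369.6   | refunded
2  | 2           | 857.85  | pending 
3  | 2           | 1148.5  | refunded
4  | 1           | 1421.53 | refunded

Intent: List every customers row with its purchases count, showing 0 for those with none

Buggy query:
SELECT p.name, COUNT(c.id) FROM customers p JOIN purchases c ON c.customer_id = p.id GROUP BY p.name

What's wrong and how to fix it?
Bug: INNER JOIN drops customers rows that have no matching purchases rows

Fix: Switch to LEFT JOIN to retain unmatched parent rows

Corrected query:
SELECT p.name, COUNT(c.id) FROM customers p LEFT JOIN purchases c ON c.customer_id = p.id GROUP BY p.name

Result:
name  | COUNT(c.id)
------+------------
Alice | 2          
Carol | 2          
Dave  | 0          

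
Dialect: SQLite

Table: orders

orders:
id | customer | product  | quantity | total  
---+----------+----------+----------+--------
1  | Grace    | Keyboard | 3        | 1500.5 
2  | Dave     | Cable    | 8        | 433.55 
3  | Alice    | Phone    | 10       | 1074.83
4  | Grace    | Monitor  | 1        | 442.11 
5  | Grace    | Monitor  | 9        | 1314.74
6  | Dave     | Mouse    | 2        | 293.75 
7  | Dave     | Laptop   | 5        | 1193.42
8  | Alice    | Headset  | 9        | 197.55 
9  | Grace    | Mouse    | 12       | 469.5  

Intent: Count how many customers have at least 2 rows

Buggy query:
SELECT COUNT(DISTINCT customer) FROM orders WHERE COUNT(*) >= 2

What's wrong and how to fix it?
Bug: COUNT(*) cannot appear in WHERE; the per-group count doesn't exist yet

Fix: Use a subquery that GROUPs and filters with HAVING, then count its rows

Corrected query:
SELECT COUNT(*) FROM (SELECT customer FROM orders GROUP BY customer HAVING COUNT(*) >= 2)

Result:
COUNT(*)
--------
3       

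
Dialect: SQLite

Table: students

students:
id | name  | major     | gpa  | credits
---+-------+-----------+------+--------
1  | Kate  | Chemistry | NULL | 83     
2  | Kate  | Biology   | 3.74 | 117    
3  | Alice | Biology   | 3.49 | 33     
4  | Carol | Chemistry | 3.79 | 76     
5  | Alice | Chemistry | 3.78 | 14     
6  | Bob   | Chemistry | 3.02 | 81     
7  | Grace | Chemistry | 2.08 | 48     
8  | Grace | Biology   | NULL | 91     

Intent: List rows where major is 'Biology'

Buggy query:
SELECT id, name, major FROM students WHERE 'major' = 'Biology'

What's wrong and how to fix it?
Bug: 'major' in single quotes is a string literal, not the column; the comparison is literal-vs-literal and never true

Fix: Remove the quotes around the column name (or use double quotes for an identifier)

Corrected query:
SELECT id, name, major FROM students WHERE major = 'Biology'

Result:
id | name  | major  
---+-------+--------
2  | Kate  | Biology
3  | Alice | Biology
8  | Grace | Biology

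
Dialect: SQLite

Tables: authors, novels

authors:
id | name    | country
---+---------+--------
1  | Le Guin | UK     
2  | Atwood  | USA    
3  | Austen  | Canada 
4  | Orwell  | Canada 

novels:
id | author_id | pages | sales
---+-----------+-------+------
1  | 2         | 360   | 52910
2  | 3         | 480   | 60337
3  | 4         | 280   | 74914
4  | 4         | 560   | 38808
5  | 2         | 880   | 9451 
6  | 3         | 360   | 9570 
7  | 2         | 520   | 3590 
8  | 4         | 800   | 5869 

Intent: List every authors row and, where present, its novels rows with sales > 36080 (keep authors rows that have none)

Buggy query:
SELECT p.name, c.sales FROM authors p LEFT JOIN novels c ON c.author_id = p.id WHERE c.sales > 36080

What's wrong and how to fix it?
Bug: Filtering c.sales in WHERE discards the NULL rows produced by LEFT JOIN, turning it into an inner join

Fix: Move the right-table condition into the ON clause so unmatched parents are kept

Corrected query:
SELECT p.name, c.sales FROM authors p LEFT JOIN novels c ON c.author_id = p.id AND c.sales > 36080

Result:
name    | sales
--------+------
Le Guin | NULL 
Atwood  | 52910
Austen  | 60337
Orwell  | 38808
Orwell  | 74914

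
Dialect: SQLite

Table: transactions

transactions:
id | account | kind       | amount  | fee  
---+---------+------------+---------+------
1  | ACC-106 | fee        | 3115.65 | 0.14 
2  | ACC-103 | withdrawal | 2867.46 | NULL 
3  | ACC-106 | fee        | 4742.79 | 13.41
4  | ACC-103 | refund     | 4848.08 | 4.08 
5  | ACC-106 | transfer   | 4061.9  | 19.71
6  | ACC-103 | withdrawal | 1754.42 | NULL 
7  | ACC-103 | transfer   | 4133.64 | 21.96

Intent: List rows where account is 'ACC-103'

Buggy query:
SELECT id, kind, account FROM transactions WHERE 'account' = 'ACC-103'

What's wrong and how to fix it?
Bug: Single quotes denote string literals in SQL; the column name is being compared as a constant string

Fix: Remove the quotes around the column name (or use double quotes for an identifier)

Corrected query:
SELECT id, kind, account FROM transactions WHERE account = 'ACC-103'

Result:
id | kind       | account
---+------------+--------
2  | withdrawal | ACC-103
4  | refund     | ACC-103
6  | withdrawal | ACC-103
7  | transfer   | ACC-103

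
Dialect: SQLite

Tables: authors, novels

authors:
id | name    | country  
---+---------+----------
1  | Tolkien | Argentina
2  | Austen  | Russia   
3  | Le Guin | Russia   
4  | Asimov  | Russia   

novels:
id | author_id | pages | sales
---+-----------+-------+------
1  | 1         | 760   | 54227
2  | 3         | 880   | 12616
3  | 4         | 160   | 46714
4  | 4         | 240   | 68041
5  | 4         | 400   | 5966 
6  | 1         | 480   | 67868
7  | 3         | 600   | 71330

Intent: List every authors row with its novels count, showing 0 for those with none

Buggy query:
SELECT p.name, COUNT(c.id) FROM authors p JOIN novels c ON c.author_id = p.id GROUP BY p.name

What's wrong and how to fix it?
Bug: An inner join excludes parents with zero children

Fix: Switch to LEFT JOIN to retain unmatched parent rows

Corrected query:
SELECT p.name, COUNT(c.id) FROM authors p LEFT JOIN novels c ON c.author_id = p.id GROUP BY p.name

Result:
name    | COUNT(c.id)
--------+------------
Asimov  | 3          
Austen  | 0          
Le Guin | 2          
Tolkien | 2          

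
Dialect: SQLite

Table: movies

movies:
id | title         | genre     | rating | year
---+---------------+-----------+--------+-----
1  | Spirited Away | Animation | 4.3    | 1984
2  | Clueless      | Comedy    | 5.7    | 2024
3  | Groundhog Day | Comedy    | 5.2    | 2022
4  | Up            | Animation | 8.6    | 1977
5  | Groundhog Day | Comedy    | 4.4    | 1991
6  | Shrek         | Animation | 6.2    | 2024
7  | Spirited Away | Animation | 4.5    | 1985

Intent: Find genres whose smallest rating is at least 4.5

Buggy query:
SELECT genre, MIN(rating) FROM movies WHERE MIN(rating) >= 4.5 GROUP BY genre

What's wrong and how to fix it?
Bug: Aggregates like MIN are computed per group after WHERE runs

Fix: Replace WHERE with HAVING after the GROUP BY

Corrected query:
SELECT genre, MIN(rating) FROM movies GROUP BY genre HAVING MIN(rating) >= 4.5

Result:
(no rows)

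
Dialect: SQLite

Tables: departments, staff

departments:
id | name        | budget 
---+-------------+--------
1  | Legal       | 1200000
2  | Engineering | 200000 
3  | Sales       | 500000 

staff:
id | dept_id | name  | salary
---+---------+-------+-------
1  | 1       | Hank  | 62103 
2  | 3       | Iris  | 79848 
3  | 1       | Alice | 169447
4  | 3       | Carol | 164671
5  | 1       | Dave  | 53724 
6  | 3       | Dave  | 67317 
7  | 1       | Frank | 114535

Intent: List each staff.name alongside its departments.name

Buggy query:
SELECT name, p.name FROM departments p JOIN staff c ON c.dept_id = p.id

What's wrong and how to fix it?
Bug: Both tables have a 'name' column; the unqualified reference is ambiguous

Fix: Prefix ambiguous columns with the table alias

Corrected query:
SELECT c.name, p.name FROM departments p JOIN staff c ON c.dept_id = p.id

Result:
name  | name 
------+------
Hank  | Legal
Iris  | Sales
Alice | Legal
Carol | Sales
Dave  | Legal
Dave  | Sales
Frank | Legal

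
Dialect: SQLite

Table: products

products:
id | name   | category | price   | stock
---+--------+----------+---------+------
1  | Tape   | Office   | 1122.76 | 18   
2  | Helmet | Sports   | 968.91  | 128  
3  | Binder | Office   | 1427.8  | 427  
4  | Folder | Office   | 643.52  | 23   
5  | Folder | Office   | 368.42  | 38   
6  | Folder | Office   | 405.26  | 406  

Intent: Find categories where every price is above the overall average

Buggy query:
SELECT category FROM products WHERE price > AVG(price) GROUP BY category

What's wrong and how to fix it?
Bug: WHERE evaluates per row before aggregation, so AVG() is unavailable

Fix: Compute the overall average in a scalar subquery and compare each group's MIN against it in HAVING

Corrected query:
SELECT category FROM products GROUP BY category HAVING MIN(price) > (SELECT AVG(price) FROM products)

Result:
category
--------
Sports  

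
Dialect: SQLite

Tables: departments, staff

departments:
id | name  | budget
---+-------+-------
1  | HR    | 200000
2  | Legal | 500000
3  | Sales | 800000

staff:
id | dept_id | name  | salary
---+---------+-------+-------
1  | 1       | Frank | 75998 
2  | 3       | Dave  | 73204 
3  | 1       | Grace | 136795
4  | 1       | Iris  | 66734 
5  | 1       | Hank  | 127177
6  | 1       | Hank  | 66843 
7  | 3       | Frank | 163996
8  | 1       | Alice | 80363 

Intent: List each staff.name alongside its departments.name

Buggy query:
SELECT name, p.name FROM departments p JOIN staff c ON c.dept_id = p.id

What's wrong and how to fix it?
Bug: 'name' exists in both joined tables, so the database can't tell which one is meant

Fix: Qualify the column with its table alias (c.name)

Corrected query:
SELECT c.name, p.name FROM departments p JOIN staff c ON c.dept_id = p.id

Result:
name  | name 
------+------
Frank | HR   
Dave  | Sales
Grace | HR   
Iris  | HR   
Hank  | HR   
Hank  | HR   
Frank | Sales
Alice | HR   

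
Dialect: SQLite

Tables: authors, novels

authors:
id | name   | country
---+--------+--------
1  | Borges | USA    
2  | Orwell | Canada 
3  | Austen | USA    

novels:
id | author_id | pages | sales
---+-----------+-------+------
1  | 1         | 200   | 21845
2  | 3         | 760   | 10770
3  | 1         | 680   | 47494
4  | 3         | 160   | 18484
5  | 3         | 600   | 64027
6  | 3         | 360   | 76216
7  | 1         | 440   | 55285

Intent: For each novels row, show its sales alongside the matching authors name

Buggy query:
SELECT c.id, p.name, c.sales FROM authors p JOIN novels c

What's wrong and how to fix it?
Bug: Missing join condition: each novels row is matched to all authors rows instead of just its own

Fix: Add ON c.author_id = p.id to the JOIN

Corrected query:
SELECT c.id, p.name, c.sales FROM authors p JOIN novels c ON c.author_id = p.id

Result:
id | name   | sales
---+--------+------
1  | Borges | 21845
2  | Austen | 10770
3  | Borges | 47494
4  | Austen | 18484
5  | Austen | 64027
6  | Austen | 76216
7  | Borges | 55285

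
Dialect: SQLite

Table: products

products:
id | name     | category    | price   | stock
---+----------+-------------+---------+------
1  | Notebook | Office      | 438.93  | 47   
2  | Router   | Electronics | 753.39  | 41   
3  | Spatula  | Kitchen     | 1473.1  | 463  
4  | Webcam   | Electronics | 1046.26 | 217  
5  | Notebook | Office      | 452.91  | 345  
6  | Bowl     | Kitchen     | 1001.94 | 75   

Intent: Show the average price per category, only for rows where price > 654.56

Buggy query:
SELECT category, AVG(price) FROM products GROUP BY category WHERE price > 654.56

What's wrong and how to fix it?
Bug: Row-level WHERE must come before GROUP BY in the clause order

Fix: Move the WHERE clause before GROUP BY

Corrected query:
SELECT category, AVG(price) FROM products WHERE price > 654.56 GROUP BY category

Result:
category    | AVG(price)
------------+-----------
Electronics | 899.825   
Kitchen     | 1237.52   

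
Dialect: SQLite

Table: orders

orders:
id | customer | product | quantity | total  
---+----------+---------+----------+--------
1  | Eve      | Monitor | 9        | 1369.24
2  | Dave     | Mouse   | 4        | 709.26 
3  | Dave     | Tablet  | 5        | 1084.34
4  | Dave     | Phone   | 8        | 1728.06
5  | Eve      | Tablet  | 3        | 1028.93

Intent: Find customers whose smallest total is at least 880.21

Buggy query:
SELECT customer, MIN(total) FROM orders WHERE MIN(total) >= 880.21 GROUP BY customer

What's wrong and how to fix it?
Bug: Aggregates like MIN are computed per group after WHERE runs

Fix: Use HAVING for the per-group MIN condition

Corrected query:
SELECT customer, MIN(total) FROM orders GROUP BY customer HAVING MIN(total) >= 880.21

Result:
customer | MIN(total)
---------+-----------
Eve      | 1028.93   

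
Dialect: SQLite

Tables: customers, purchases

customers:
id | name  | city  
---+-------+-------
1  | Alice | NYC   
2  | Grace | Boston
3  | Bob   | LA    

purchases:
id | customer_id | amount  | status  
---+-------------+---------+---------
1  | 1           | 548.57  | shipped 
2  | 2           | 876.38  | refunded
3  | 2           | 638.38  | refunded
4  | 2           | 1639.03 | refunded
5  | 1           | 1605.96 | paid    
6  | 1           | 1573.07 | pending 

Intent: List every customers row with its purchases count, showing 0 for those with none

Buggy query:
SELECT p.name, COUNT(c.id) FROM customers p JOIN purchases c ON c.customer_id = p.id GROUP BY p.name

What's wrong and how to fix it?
Bug: INNER JOIN drops customers rows that have no matching purchases rows

Fix: Switch to LEFT JOIN to retain unmatched parent rows

Corrected query:
SELECT p.name, COUNT(c.id) FROM customers p LEFT JOIN purchases c ON c.customer_id = p.id GROUP BY p.name

Result:
name  | COUNT(c.id)
------+------------
Alice | 3          
Bob   | 0          
Grace | 3          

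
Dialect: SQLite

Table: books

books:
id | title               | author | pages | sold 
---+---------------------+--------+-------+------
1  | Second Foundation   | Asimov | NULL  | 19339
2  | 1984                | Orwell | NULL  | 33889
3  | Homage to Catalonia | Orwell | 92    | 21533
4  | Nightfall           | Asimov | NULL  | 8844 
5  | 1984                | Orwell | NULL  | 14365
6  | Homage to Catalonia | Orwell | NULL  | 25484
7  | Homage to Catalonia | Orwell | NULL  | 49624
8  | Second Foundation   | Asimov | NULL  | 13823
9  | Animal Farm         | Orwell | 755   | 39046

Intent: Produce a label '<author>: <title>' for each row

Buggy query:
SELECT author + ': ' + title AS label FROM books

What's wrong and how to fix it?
Bug: SQLite uses || for string concatenation; + coerces text to numbers (yielding 0)

Fix: Replace + with || to concatenate text

Corrected query:
SELECT author || ': ' || title AS label FROM books

Result:
label                      
---------------------------
Asimov: Second Foundation  
Orwell: 1984               
Orwell: Homage to Catalonia
Asimov: Nightfall          
Orwell: 1984               
Orwell: Homage to Catalonia
Orwell: Homage to Catalonia
Asimov: Second Foundation  
Orwell: Animal Farm        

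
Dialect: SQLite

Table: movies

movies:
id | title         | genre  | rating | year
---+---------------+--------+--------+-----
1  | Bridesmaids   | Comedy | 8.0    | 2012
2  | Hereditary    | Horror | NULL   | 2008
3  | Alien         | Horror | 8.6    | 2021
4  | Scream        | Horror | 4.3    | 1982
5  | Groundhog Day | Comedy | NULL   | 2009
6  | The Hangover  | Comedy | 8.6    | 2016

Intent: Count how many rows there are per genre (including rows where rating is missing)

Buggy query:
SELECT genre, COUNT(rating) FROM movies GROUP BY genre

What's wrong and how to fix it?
Bug: COUNT(rating) skips NULLs, so groups with missing rating are undercounted

Fix: Replace COUNT(rating) with COUNT(*)

Corrected query:
SELECT genre, COUNT(*) FROM movies GROUP BY genre

Result:
genre  | COUNT(*)
-------+---------
Comedy | 3       
Horror | 3       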